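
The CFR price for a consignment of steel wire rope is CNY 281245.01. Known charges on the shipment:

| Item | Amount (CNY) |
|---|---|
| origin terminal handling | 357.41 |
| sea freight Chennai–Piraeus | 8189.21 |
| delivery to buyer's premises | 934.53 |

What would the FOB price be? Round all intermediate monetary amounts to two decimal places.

Not relevant to the conversion: origin terminal — on the seller under both CFR and FOB; already in the CFR price and stays in the FOB price. delivery — on the buyer under both terms; not part of either seller's price.
From CFR to FOB, the seller no longer bears: freight.
FOB price = 281245.01 − 8189.21 = 273055.80

FOB price: CNY 273055.80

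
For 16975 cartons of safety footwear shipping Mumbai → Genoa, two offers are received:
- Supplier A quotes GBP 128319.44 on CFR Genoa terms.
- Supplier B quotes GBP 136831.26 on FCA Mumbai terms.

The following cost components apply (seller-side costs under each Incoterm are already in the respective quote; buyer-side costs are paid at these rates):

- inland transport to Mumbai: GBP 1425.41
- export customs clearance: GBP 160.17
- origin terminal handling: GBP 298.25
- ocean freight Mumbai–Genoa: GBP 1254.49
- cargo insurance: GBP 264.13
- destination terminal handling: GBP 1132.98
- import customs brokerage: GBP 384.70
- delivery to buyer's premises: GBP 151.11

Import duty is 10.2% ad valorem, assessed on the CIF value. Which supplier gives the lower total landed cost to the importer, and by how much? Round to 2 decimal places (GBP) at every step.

Supplier A is cheaper by GBP 11091.15

Supplier A (CFR):
CIF value = CFR price + insurance = 128319.44 + 264.13 = 128583.57
Import duty = 128583.57 × 10.2% = 13115.52
Buyer bears (A): 264.13 + 1132.98 + 384.70 + 151.11 = 1932.92
Landed cost (A) = invoice 128319.44 + 1932.92 + duty 13115.52 = 143367.88
Supplier B (FCA):
CIF value = FCA price + origin terminal + freight + insurance = 136831.26 + 298.25 + 1254.49 + 264.13 = 138648.13
Import duty = 138648.13 × 10.2% = 14142.11
Buyer bears (B): 298.25 + 1254.49 + 264.13 + 1132.98 + 384.70 + 151.11 = 3485.66
Landed cost (B) = invoice 136831.26 + 3485.66 + duty 14142.11 = 154459.03
Difference = |143367.88 − 154459.03| = 11091.15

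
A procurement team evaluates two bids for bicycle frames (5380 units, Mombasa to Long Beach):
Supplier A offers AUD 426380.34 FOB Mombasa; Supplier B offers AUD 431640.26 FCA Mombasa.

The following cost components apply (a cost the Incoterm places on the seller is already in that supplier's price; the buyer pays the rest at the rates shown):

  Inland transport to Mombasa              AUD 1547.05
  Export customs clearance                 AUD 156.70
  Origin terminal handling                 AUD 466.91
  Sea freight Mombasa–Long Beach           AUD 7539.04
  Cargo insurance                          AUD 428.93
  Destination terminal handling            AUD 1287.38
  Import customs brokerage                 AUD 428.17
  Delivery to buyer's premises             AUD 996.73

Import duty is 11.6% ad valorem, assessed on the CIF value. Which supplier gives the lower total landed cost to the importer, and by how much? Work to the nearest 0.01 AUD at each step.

Supplier A is cheaper by AUD 6391.15

Supplier A (FOB):
CIF value = FOB price + freight + insurance = 426380.34 + 7539.04 + 428.93 = 434348.31
Import duty = 434348.31 × 11.6% = 50384.40
Buyer bears (A): 7539.04 + 428.93 + 1287.38 + 428.17 + 996.73 = 10680.25
Landed cost (A) = invoice 426380.34 + 10680.25 + duty 50384.40 = 487444.99
Supplier B (FCA):
CIF value = FCA price + origin terminal + freight + insurance = 431640.26 + 466.91 + 7539.04 + 428.93 = 440075.14
Import duty = 440075.14 × 11.6% = 51048.72
Buyer bears (B): 466.91 + 7539.04 + 428.93 + 1287.38 + 428.17 + 996.73 = 11147.16
Landed cost (B) = invoice 431640.26 + 11147.16 + duty 51048.72 = 493836.14
Difference = |487444.99 − 493836.14| = 6391.15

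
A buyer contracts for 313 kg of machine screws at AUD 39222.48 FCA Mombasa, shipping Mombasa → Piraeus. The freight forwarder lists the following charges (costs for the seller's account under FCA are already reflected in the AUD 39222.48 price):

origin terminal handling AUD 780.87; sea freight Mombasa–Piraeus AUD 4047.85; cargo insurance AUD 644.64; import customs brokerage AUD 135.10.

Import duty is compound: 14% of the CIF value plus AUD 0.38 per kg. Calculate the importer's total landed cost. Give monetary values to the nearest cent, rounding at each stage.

Total landed cost: AUD 51207.30

FCA: the seller delivers export-cleared goods to the carrier; the buyer bears costs from that point.
CIF value = FCA price + origin terminal + freight + insurance = 39222.48 + 780.87 + 4047.85 + 644.64 = 44695.84
Ad valorem component: 44695.84 × 14% = 6257.42
Specific component: 313 × 0.38 = 118.94
Import duty = 6257.42 + 118.94 = 6376.36
Buyer bears: origin terminal 780.87 + freight 4047.85 + insurance 644.64 + brokerage 135.10 + duty 6376.36 = 11984.82
Landed cost = invoice 39222.48 + 11984.82 = 51207.30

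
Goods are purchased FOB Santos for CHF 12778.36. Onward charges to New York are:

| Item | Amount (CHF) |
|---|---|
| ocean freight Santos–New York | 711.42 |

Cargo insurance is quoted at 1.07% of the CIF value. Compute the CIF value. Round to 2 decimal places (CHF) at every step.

CIF value: CHF 13635.68

Let C be the CIF value. C = FOB price + freight + 1.07% × C
C − 1.07% × C = 12778.36 + 711.42
0.9893 × C = 13489.78
C = 13489.78 / 0.9893 = 13635.68
Insurance premium = 1.07% × 13635.68 = 145.90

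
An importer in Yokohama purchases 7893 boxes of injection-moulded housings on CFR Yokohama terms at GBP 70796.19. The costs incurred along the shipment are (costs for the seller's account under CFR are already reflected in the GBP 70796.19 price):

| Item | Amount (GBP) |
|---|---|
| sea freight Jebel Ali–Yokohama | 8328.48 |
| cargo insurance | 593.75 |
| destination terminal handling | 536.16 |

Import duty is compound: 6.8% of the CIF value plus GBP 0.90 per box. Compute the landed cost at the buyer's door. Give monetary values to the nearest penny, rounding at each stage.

CFR: the seller pays costs through ocean freight to the destination port, but not insurance.
Already in the invoice (seller's account under CFR): freight — exclude.
CIF value = CFR price + insurance = 70796.19 + 593.75 = 71389.94
Ad valorem component: 71389.94 × 6.8% = 4854.52
Specific component: 7893 × 0.90 = 7103.70
Import duty = 4854.52 + 7103.70 = 11958.22
Buyer bears: insurance 593.75 + destination terminal 536.16 + duty 11958.22 = 13088.13
Landed cost = invoice 70796.19 + 13088.13 = 83884.32

Total landed cost: GBP 83884.32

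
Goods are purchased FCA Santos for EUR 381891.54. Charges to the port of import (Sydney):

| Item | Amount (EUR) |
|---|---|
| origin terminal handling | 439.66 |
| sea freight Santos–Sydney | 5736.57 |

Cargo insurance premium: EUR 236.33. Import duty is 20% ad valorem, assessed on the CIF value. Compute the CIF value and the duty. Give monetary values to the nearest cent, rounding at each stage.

CIF value: EUR 388304.10; import duty: EUR 77660.82

CIF = FCA price + pre-shipment costs + freight + insurance
CIF = 381891.54 + 439.66 + 5736.57 + 236.33 = 388304.10
Import duty = 388304.10 × 20% = 77660.82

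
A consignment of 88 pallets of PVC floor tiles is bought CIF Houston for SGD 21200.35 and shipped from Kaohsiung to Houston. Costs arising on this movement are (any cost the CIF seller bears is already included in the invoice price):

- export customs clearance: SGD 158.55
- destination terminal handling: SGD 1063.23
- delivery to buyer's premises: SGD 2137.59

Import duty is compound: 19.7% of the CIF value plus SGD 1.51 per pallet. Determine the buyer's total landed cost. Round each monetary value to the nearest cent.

Total landed cost: SGD 28710.52

CIF: the seller pays costs through ocean freight and marine insurance to the destination port.
Already in the invoice (seller's account under CIF): export clearance — exclude.
The CIF price already equals the CIF value: 21200.35
Ad valorem component: 21200.35 × 19.7% = 4176.47
Specific component: 88 × 1.51 = 132.88
Import duty = 4176.47 + 132.88 = 4309.35
Buyer bears: destination terminal 1063.23 + delivery 2137.59 + duty 4309.35 = 7510.17
Landed cost = invoice 21200.35 + 7510.17 = 28710.52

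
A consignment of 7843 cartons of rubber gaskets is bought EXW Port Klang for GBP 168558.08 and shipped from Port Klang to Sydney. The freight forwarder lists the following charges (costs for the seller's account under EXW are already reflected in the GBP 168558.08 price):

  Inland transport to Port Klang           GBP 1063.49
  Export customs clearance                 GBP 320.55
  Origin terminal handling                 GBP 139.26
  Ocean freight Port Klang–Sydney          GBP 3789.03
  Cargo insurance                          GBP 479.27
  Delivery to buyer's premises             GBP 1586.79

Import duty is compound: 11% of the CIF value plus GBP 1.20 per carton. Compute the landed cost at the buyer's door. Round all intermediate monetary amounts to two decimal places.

EXW: the seller makes goods available at their premises; the buyer bears all onward costs.
CIF value = EXW price + inland to port + export clearance + origin terminal + freight + insurance = 168558.08 + 1063.49 + 320.55 + 139.26 + 3789.03 + 479.27 = 174349.68
Ad valorem component: 174349.68 × 11% = 19178.46
Specific component: 7843 × 1.20 = 9411.60
Import duty = 19178.46 + 9411.60 = 28590.06
Buyer bears: inland to port 1063.49 + export clearance 320.55 + origin terminal 139.26 + freight 3789.03 + insurance 479.27 + delivery 1586.79 + duty 28590.06 = 35968.45
Landed cost = invoice 168558.08 + 35968.45 = 204526.53

Total landed cost: GBP 204526.53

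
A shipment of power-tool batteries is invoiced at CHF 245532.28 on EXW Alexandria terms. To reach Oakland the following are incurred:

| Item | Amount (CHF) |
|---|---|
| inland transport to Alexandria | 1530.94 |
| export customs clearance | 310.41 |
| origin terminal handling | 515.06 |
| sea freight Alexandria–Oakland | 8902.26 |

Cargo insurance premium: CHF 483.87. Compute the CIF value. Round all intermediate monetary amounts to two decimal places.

CIF value: CHF 257274.82

CIF = EXW price + pre-shipment costs + freight + insurance
CIF = 245532.28 + 1530.94 + 310.41 + 515.06 + 8902.26 + 483.87 = 257274.82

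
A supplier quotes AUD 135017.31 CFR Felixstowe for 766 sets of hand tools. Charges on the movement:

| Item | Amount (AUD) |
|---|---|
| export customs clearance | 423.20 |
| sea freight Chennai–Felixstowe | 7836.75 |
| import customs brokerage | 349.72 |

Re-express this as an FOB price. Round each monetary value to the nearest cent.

Not relevant to the conversion: export clearance — on the seller under both CFR and FOB; already in the CFR price and stays in the FOB price. brokerage — on the buyer under both terms; not part of either seller's price.
From CFR to FOB, the seller no longer bears: freight.
FOB price = 135017.31 − 7836.75 = 127180.56

FOB price: AUD 127180.56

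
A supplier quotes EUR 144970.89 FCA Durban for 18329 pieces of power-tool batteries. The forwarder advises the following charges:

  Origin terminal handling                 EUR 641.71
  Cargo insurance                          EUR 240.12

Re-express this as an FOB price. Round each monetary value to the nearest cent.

Not relevant to the conversion: insurance — on the buyer under both terms; not part of either seller's price.
From FCA to FOB, the seller additionally bears: origin terminal.
FOB price = 144970.89 + 641.71 = 145612.60

FOB price: EUR 145612.60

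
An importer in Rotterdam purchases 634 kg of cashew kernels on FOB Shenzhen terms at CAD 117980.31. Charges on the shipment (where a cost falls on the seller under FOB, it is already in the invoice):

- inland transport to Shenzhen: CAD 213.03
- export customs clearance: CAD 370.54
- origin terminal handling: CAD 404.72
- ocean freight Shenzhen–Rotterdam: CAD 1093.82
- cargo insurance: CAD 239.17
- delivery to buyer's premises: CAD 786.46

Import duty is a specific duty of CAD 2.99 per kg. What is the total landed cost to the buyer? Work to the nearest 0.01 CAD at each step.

FOB: the seller bears costs until goods are on board at the origin port; the buyer bears freight, insurance and all costs thereafter.
Already in the invoice (seller's account under FOB): inland to port, export clearance, origin terminal — exclude.
CIF value = FOB price + freight + insurance = 117980.31 + 1093.82 + 239.17 = 119313.30
Import duty = 634 × 2.99 = 1895.66
Buyer bears: freight 1093.82 + insurance 239.17 + delivery 786.46 + duty 1895.66 = 4015.11
Landed cost = invoice 117980.31 + 4015.11 = 121995.42

Total landed cost: CAD 121995.42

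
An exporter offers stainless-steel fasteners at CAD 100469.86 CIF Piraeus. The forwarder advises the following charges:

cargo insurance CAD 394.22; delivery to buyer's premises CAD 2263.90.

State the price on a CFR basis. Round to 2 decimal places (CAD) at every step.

Not relevant to the conversion: delivery — on the buyer under both terms; not part of either seller's price.
From CIF to CFR, the seller no longer bears: insurance.
CFR price = 100469.86 − 394.22 = 100075.64

CFR price: CAD 100075.64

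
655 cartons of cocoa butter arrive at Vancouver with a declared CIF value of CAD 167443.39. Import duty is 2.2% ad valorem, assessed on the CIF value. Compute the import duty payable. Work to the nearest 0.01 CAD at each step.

Import duty = 167443.39 × 2.2% = 3683.75

Import duty: CAD 3683.75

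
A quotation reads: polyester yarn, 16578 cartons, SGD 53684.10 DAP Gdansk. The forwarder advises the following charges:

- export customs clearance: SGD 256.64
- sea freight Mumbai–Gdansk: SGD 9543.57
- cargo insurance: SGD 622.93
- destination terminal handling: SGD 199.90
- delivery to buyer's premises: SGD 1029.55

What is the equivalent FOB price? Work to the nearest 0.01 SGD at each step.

FOB price: SGD 42288.15

Not relevant to the conversion: export clearance — on the seller under both DAP and FOB; already in the DAP price and stays in the FOB price.
From DAP to FOB, the seller no longer bears: freight, insurance, destination terminal, delivery.
FOB price = 53684.10 − 9543.57 − 622.93 − 199.90 − 1029.55 = 42288.15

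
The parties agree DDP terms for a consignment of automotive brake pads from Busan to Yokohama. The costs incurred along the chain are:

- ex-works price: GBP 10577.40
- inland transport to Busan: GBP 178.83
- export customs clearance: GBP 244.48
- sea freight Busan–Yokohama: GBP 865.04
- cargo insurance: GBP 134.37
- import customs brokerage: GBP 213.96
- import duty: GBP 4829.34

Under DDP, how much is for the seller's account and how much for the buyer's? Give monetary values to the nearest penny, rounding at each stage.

Seller: GBP 17043.42; buyer: GBP 0.00

DDP: the seller bears all costs including import duty.
Seller's account: goods 10577.40 + inland to port 178.83 + export clearance 244.48 + freight 865.04 + insurance 134.37 + brokerage 213.96 + duty 4829.34 = 17043.42
Buyer's account: 0.00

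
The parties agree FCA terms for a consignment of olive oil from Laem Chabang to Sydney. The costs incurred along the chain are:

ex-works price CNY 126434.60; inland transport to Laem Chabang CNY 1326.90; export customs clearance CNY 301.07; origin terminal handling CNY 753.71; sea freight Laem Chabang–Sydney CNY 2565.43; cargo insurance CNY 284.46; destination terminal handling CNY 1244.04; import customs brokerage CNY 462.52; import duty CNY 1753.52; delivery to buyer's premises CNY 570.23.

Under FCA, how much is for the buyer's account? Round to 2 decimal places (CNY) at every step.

FCA: the seller delivers export-cleared goods to the carrier; the buyer bears costs from that point.
Seller's account: goods 126434.60 + inland to port 1326.90 + export clearance 301.07 = 128062.57
Buyer's account: origin terminal 753.71 + freight 2565.43 + insurance 284.46 + destination terminal 1244.04 + brokerage 462.52 + duty 1753.52 + delivery 570.23 = 7633.91

Buyer's account: CNY 7633.91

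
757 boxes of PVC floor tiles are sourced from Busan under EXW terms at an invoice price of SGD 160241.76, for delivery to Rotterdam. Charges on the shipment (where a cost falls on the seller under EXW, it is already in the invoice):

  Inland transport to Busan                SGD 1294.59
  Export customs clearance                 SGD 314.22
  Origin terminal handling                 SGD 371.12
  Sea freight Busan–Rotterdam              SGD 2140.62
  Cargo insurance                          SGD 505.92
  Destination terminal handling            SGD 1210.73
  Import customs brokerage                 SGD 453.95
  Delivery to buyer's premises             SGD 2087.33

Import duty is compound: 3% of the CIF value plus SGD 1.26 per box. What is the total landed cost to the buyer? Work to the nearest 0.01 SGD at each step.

EXW: the seller makes goods available at their premises; the buyer bears all onward costs.
CIF value = EXW price + inland to port + export clearance + origin terminal + freight + insurance = 160241.76 + 1294.59 + 314.22 + 371.12 + 2140.62 + 505.92 = 164868.23
Ad valorem component: 164868.23 × 3% = 4946.05
Specific component: 757 × 1.26 = 953.82
Import duty = 4946.05 + 953.82 = 5899.87
Buyer bears: inland to port 1294.59 + export clearance 314.22 + origin terminal 371.12 + freight 2140.62 + insurance 505.92 + destination terminal 1210.73 + brokerage 453.95 + delivery 2087.33 + duty 5899.87 = 14278.35
Landed cost = invoice 160241.76 + 14278.35 = 174520.11

Total landed cost: SGD 174520.11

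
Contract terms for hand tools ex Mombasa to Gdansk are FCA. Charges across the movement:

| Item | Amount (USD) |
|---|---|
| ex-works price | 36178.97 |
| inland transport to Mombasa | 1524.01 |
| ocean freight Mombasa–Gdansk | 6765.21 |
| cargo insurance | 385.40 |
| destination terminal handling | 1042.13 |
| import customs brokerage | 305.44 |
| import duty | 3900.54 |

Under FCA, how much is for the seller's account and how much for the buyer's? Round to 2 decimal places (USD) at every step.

FCA: the seller delivers export-cleared goods to the carrier; the buyer bears costs from that point.
Seller's account: goods 36178.97 + inland to port 1524.01 = 37702.98
Buyer's account: freight 6765.21 + insurance 385.40 + destination terminal 1042.13 + brokerage 305.44 + duty 3900.54 = 12398.72

Seller: USD 37702.98; buyer: USD 12398.72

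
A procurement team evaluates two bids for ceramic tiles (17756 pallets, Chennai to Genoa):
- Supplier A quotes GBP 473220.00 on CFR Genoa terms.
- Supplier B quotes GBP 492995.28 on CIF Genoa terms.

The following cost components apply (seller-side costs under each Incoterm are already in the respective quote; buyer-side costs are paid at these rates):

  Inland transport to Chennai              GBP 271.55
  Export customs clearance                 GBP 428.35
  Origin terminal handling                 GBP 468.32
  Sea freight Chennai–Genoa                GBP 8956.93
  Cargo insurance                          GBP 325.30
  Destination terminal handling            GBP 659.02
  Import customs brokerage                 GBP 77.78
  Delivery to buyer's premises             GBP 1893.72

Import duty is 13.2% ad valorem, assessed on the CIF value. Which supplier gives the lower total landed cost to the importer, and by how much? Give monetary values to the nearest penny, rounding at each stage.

Supplier A (CFR):
CIF value = CFR price + insurance = 473220.00 + 325.30 = 473545.30
Import duty = 473545.30 × 13.2% = 62507.98
Buyer bears (A): 325.30 + 659.02 + 77.78 + 1893.72 = 2955.82
Landed cost (A) = invoice 473220.00 + 2955.82 + duty 62507.98 = 538683.80
Supplier B (CIF):
The CIF price already equals the CIF value: 492995.28
Import duty = 492995.28 × 13.2% = 65075.38
Buyer bears (B): 659.02 + 77.78 + 1893.72 = 2630.52
Landed cost (B) = invoice 492995.28 + 2630.52 + duty 65075.38 = 560701.18
Difference = |538683.80 − 560701.18| = 22017.38

Supplier A is cheaper by GBP 22017.38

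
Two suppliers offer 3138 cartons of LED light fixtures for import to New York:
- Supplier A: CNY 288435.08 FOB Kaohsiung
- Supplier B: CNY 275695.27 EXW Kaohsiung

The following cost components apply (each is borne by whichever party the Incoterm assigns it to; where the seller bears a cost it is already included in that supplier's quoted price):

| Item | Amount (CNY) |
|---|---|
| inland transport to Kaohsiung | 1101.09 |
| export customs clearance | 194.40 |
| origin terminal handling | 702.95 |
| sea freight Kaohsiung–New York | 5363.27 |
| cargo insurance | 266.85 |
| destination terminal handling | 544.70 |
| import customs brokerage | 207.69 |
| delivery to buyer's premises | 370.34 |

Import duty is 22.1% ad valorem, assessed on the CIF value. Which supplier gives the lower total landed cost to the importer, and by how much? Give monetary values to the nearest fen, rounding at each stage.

Supplier B is cheaper by CNY 13115.21

Supplier A (FOB):
CIF value = FOB price + freight + insurance = 288435.08 + 5363.27 + 266.85 = 294065.20
Import duty = 294065.20 × 22.1% = 64988.41
Buyer bears (A): 5363.27 + 266.85 + 544.70 + 207.69 + 370.34 = 6752.85
Landed cost (A) = invoice 288435.08 + 6752.85 + duty 64988.41 = 360176.34
Supplier B (EXW):
CIF value = EXW price + inland to port + export clearance + origin terminal + freight + insurance = 275695.27 + 1101.09 + 194.40 + 702.95 + 5363.27 + 266.85 = 283323.83
Import duty = 283323.83 × 22.1% = 62614.57
Buyer bears (B): 1101.09 + 194.40 + 702.95 + 5363.27 + 266.85 + 544.70 + 207.69 + 370.34 = 8751.29
Landed cost (B) = invoice 275695.27 + 8751.29 + duty 62614.57 = 347061.13
Difference = |360176.34 − 347061.13| = 13115.21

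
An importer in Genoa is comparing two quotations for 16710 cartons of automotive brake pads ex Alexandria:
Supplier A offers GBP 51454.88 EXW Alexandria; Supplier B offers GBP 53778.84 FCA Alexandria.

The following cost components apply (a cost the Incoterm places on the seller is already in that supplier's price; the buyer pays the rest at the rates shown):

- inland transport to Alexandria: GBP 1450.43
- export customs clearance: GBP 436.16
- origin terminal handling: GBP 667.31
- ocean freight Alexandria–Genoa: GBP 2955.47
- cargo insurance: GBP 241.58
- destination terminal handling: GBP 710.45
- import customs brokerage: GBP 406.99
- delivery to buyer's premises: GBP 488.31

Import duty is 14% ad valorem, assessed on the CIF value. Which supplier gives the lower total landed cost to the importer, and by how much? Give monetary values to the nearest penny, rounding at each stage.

Supplier A is cheaper by GBP 498.60

Supplier A (EXW):
CIF value = EXW price + inland to port + export clearance + origin terminal + freight + insurance = 51454.88 + 1450.43 + 436.16 + 667.31 + 2955.47 + 241.58 = 57205.83
Import duty = 57205.83 × 14% = 8008.82
Buyer bears (A): 1450.43 + 436.16 + 667.31 + 2955.47 + 241.58 + 710.45 + 406.99 + 488.31 = 7356.70
Landed cost (A) = invoice 51454.88 + 7356.70 + duty 8008.82 = 66820.40
Supplier B (FCA):
CIF value = FCA price + origin terminal + freight + insurance = 53778.84 + 667.31 + 2955.47 + 241.58 = 57643.20
Import duty = 57643.20 × 14% = 8070.05
Buyer bears (B): 667.31 + 2955.47 + 241.58 + 710.45 + 406.99 + 488.31 = 5470.11
Landed cost (B) = invoice 53778.84 + 5470.11 + duty 8070.05 = 67319.00
Difference = |66820.40 − 67319.00| = 498.60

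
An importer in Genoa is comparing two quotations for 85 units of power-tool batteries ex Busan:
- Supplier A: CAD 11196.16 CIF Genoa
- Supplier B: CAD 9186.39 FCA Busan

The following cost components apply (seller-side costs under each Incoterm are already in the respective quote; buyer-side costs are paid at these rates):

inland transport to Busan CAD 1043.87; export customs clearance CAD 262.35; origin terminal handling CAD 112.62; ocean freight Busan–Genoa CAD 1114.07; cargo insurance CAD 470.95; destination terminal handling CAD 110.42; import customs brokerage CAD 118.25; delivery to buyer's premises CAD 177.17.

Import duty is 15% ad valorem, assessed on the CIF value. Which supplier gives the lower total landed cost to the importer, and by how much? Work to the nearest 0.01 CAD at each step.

Supplier A (CIF):
The CIF price already equals the CIF value: 11196.16
Import duty = 11196.16 × 15% = 1679.42
Buyer bears (A): 110.42 + 118.25 + 177.17 = 405.84
Landed cost (A) = invoice 11196.16 + 405.84 + duty 1679.42 = 13281.42
Supplier B (FCA):
CIF value = FCA price + origin terminal + freight + insurance = 9186.39 + 112.62 + 1114.07 + 470.95 = 10884.03
Import duty = 10884.03 × 15% = 1632.60
Buyer bears (B): 112.62 + 1114.07 + 470.95 + 110.42 + 118.25 + 177.17 = 2103.48
Landed cost (B) = invoice 9186.39 + 2103.48 + duty 1632.60 = 12922.47
Difference = |13281.42 − 12922.47| = 358.95

Supplier B is cheaper by CAD 358.95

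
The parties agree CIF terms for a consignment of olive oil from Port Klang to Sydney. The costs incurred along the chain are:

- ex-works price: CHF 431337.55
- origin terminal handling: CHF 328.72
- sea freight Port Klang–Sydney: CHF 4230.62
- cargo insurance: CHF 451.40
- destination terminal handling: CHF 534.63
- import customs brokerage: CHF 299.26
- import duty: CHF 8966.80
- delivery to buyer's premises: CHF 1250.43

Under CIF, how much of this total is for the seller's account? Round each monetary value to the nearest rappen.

Seller's account: CHF 436348.29

CIF: the seller pays costs through ocean freight and marine insurance to the destination port.
Seller's account: goods 431337.55 + origin terminal 328.72 + freight 4230.62 + insurance 451.40 = 436348.29
Buyer's account: destination terminal 534.63 + brokerage 299.26 + duty 8966.80 + delivery 1250.43 = 11051.12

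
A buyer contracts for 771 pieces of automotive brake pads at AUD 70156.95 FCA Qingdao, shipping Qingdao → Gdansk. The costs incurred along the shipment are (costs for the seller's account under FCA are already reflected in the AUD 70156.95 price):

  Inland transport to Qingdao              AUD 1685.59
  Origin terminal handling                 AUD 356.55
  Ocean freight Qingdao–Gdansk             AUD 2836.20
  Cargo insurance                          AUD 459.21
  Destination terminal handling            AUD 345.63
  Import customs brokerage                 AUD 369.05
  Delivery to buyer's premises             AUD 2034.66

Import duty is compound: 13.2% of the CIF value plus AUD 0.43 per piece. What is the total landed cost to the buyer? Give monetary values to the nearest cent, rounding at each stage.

FCA: the seller delivers export-cleared goods to the carrier; the buyer bears costs from that point.
Already in the invoice (seller's account under FCA): inland to port — exclude.
CIF value = FCA price + origin terminal + freight + insurance = 70156.95 + 356.55 + 2836.20 + 459.21 = 73808.91
Ad valorem component: 73808.91 × 13.2% = 9742.78
Specific component: 771 × 0.43 = 331.53
Import duty = 9742.78 + 331.53 = 10074.31
Buyer bears: origin terminal 356.55 + freight 2836.20 + insurance 459.21 + destination terminal 345.63 + brokerage 369.05 + delivery 2034.66 + duty 10074.31 = 16475.61
Landed cost = invoice 70156.95 + 16475.61 = 86632.56

Total landed cost: AUD 86632.56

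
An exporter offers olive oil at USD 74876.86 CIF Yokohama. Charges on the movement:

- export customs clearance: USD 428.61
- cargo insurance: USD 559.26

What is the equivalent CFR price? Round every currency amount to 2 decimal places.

Not relevant to the conversion: export clearance — on the seller under both CIF and CFR; already in the CIF price and stays in the CFR price.
From CIF to CFR, the seller no longer bears: insurance.
CFR price = 74876.86 − 559.26 = 74317.60

CFR price: USD 74317.60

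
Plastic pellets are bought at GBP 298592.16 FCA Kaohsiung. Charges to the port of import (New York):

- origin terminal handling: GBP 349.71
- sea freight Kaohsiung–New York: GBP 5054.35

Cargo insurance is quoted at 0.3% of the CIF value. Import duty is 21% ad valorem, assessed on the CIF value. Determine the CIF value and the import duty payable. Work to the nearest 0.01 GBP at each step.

CIF value: GBP 304910.95; import duty: GBP 64031.30

Let C be the CIF value. C = FCA price + pre-shipment costs + freight + 0.3% × C
C − 0.3% × C = 298592.16 + 349.71 + 5054.35
0.997 × C = 303996.22
C = 303996.22 / 0.997 = 304910.95
Insurance premium = 0.3% × 304910.95 = 914.73
Import duty = 304910.95 × 21% = 64031.30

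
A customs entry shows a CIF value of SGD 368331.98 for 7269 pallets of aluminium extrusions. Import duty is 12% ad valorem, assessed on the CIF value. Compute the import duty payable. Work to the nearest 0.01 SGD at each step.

Import duty = 368331.98 × 12% = 44199.84

Import duty: SGD 44199.84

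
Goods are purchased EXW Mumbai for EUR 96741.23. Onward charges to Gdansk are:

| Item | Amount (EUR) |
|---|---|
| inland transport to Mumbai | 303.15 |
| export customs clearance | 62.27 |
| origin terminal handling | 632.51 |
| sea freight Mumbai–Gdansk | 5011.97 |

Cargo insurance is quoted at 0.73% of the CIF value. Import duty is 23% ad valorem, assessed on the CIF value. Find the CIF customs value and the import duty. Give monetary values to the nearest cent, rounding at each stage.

Let C be the CIF value. C = EXW price + pre-shipment costs + freight + 0.73% × C
C − 0.73% × C = 96741.23 + 303.15 + 62.27 + 632.51 + 5011.97
0.9927 × C = 102751.13
C = 102751.13 / 0.9927 = 103506.73
Insurance premium = 0.73% × 103506.73 = 755.60
Import duty = 103506.73 × 23% = 23806.55

CIF value: EUR 103506.73; import duty: EUR 23806.55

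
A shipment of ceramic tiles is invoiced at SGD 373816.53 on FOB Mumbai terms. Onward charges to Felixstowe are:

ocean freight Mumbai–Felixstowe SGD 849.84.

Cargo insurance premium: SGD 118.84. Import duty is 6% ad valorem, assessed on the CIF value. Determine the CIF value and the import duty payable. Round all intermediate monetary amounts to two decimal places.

CIF value: SGD 374785.21; import duty: SGD 22487.11

CIF = FOB price + freight + insurance
CIF = 373816.53 + 849.84 + 118.84 = 374785.21
Import duty = 374785.21 × 6% = 22487.11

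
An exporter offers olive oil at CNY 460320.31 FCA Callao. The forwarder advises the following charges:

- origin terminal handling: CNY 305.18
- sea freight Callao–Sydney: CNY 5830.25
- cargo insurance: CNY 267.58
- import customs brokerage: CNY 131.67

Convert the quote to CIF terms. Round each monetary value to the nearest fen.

Not relevant to the conversion: brokerage — on the buyer under both terms; not part of either seller's price.
From FCA to CIF, the seller additionally bears: origin terminal, freight, insurance.
CIF price = 460320.31 + 305.18 + 5830.25 + 267.58 = 466723.32

CIF price: CNY 466723.32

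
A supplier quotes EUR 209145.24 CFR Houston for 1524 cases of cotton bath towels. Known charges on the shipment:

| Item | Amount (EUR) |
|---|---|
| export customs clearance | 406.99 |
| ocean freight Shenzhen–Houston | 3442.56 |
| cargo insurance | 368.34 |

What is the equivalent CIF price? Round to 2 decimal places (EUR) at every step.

CIF price: EUR 209513.58

Not relevant to the conversion: freight, export clearance — on the seller under both CFR and CIF; already in the CFR price and stays in the CIF price.
From CFR to CIF, the seller additionally bears: insurance.
CIF price = 209145.24 + 368.34 = 209513.58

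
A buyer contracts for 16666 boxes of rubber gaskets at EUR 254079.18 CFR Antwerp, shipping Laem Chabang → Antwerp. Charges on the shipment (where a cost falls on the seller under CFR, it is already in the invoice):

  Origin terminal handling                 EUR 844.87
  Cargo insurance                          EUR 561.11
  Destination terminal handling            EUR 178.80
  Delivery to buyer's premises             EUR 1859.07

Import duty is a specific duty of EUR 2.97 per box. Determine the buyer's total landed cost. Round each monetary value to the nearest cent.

Total landed cost: EUR 306176.18

CFR: the seller pays costs through ocean freight to the destination port, but not insurance.
Already in the invoice (seller's account under CFR): origin terminal — exclude.
CIF value = CFR price + insurance = 254079.18 + 561.11 = 254640.29
Import duty = 16666 × 2.97 = 49498.02
Buyer bears: insurance 561.11 + destination terminal 178.80 + delivery 1859.07 + duty 49498.02 = 52097.00
Landed cost = invoice 254079.18 + 52097.00 = 306176.18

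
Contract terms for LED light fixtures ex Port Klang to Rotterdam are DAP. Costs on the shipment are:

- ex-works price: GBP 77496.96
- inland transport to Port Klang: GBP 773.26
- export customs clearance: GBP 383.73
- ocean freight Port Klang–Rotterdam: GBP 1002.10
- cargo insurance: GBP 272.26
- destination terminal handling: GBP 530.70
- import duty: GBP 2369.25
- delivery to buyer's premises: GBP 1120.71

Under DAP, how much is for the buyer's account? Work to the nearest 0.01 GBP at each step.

DAP: the seller bears all costs to the named destination except import duty and clearance.
Seller's account: goods 77496.96 + inland to port 773.26 + export clearance 383.73 + freight 1002.10 + insurance 272.26 + destination terminal 530.70 + delivery 1120.71 = 81579.72
Buyer's account: duty 2369.25 = 2369.25

Buyer's account: GBP 2369.25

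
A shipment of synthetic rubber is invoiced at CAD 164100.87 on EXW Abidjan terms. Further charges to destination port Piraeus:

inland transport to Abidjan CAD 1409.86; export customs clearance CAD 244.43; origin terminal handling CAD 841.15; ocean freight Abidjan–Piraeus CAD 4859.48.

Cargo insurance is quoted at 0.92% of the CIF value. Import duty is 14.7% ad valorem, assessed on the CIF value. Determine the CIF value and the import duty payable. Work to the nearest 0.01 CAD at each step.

Let C be the CIF value. C = EXW price + pre-shipment costs + freight + 0.92% × C
C − 0.92% × C = 164100.87 + 1409.86 + 244.43 + 841.15 + 4859.48
0.9908 × C = 171455.79
C = 171455.79 / 0.9908 = 173047.83
Insurance premium = 0.92% × 173047.83 = 1592.04
Import duty = 173047.83 × 14.7% = 25438.03

CIF value: CAD 173047.83; import duty: CAD 25438.03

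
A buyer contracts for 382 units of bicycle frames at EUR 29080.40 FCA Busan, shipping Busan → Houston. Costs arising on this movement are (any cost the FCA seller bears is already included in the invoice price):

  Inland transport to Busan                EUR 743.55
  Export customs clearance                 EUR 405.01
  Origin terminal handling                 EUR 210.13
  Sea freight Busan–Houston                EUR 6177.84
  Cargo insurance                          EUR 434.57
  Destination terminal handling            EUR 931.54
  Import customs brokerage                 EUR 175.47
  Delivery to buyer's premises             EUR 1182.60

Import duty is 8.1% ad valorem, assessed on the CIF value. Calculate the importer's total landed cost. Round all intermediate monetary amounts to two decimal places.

Total landed cost: EUR 41100.69

FCA: the seller delivers export-cleared goods to the carrier; the buyer bears costs from that point.
Already in the invoice (seller's account under FCA): inland to port, export clearance — exclude.
CIF value = FCA price + origin terminal + freight + insurance = 29080.40 + 210.13 + 6177.84 + 434.57 = 35902.94
Import duty = 35902.94 × 8.1% = 2908.14
Buyer bears: origin terminal 210.13 + freight 6177.84 + insurance 434.57 + destination terminal 931.54 + brokerage 175.47 + delivery 1182.60 + duty 2908.14 = 12020.29
Landed cost = invoice 29080.40 + 12020.29 = 41100.69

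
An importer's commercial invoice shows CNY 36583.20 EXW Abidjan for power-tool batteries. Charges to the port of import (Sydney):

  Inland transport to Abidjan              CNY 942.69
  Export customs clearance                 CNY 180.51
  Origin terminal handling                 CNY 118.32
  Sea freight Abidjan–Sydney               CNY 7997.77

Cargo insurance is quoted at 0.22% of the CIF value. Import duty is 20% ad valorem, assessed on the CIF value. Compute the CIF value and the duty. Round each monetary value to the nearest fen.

Let C be the CIF value. C = EXW price + pre-shipment costs + freight + 0.22% × C
C − 0.22% × C = 36583.20 + 942.69 + 180.51 + 118.32 + 7997.77
0.9978 × C = 45822.49
C = 45822.49 / 0.9978 = 45923.52
Insurance premium = 0.22% × 45923.52 = 101.03
Import duty = 45923.52 × 20% = 9184.70

CIF value: CNY 45923.52; import duty: CNY 9184.70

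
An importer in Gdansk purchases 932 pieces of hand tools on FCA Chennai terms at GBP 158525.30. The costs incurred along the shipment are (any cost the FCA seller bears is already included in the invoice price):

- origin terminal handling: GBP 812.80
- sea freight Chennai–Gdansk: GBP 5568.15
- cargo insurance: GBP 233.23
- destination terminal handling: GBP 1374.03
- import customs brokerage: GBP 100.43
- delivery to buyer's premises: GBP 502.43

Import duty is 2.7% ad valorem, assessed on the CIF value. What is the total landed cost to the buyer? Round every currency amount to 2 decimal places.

Total landed cost: GBP 171575.14

FCA: the seller delivers export-cleared goods to the carrier; the buyer bears costs from that point.
CIF value = FCA price + origin terminal + freight + insurance = 158525.30 + 812.80 + 5568.15 + 233.23 = 165139.48
Import duty = 165139.48 × 2.7% = 4458.77
Buyer bears: origin terminal 812.80 + freight 5568.15 + insurance 233.23 + destination terminal 1374.03 + brokerage 100.43 + delivery 502.43 + duty 4458.77 = 13049.84
Landed cost = invoice 158525.30 + 13049.84 = 171575.14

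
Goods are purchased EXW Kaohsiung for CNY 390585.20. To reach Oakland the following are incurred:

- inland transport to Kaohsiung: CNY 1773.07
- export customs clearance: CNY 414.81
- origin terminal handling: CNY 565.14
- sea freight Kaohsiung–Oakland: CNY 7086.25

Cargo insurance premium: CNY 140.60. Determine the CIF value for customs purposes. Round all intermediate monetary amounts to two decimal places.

CIF = EXW price + pre-shipment costs + freight + insurance
CIF = 390585.20 + 1773.07 + 414.81 + 565.14 + 7086.25 + 140.60 = 400565.07

CIF value: CNY 400565.07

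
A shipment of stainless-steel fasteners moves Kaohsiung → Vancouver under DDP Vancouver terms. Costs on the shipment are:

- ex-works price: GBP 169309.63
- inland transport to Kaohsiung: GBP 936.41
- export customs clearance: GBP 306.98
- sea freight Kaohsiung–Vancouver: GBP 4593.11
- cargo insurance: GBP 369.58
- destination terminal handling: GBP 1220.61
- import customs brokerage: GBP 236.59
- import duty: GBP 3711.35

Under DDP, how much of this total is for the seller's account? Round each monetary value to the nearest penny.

Seller's account: GBP 180684.26

DDP: the seller bears all costs including import duty.
Seller's account: goods 169309.63 + inland to port 936.41 + export clearance 306.98 + freight 4593.11 + insurance 369.58 + destination terminal 1220.61 + brokerage 236.59 + duty 3711.35 = 180684.26
Buyer's account: 0.00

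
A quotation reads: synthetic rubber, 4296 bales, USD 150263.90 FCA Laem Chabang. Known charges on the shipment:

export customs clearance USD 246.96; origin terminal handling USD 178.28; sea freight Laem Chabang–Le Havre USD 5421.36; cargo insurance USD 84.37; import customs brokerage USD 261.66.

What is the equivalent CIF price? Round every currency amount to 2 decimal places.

Not relevant to the conversion: export clearance — on the seller under both FCA and CIF; already in the FCA price and stays in the CIF price. brokerage — on the buyer under both terms; not part of either seller's price.
From FCA to CIF, the seller additionally bears: origin terminal, freight, insurance.
CIF price = 150263.90 + 178.28 + 5421.36 + 84.37 = 155947.91

CIF price: USD 155947.91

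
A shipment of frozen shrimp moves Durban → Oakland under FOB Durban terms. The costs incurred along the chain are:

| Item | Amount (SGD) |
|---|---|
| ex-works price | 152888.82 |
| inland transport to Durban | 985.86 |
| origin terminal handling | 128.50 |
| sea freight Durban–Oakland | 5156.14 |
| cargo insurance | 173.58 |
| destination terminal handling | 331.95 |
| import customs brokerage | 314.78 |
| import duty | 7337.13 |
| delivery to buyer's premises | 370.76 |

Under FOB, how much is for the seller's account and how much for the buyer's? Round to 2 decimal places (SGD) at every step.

FOB: the seller bears costs until goods are on board at the origin port; the buyer bears freight, insurance and all costs thereafter.
Seller's account: goods 152888.82 + inland to port 985.86 + origin terminal 128.50 = 154003.18
Buyer's account: freight 5156.14 + insurance 173.58 + destination terminal 331.95 + brokerage 314.78 + duty 7337.13 + delivery 370.76 = 13684.34

Seller: SGD 154003.18; buyer: SGD 13684.34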